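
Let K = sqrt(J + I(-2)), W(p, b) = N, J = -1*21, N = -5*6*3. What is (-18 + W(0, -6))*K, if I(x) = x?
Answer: -108*I*sqrt(23) ≈ -517.95*I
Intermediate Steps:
N = -90 (N = -30*3 = -90)
J = -21
W(p, b) = -90
K = I*sqrt(23) (K = sqrt(-21 - 2) = sqrt(-23) = I*sqrt(23) ≈ 4.7958*I)
(-18 + W(0, -6))*K = (-18 - 90)*(I*sqrt(23)) = -108*I*sqrt(23)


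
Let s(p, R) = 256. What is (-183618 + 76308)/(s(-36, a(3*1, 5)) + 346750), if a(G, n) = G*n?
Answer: -53655/173503 ≈ -0.30925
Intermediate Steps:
(-183618 + 76308)/(s(-36, a(3*1, 5)) + 346750) = (-183618 + 76308)/(256 + 346750) = -107310/347006 = -107310*1/347006 = -53655/173503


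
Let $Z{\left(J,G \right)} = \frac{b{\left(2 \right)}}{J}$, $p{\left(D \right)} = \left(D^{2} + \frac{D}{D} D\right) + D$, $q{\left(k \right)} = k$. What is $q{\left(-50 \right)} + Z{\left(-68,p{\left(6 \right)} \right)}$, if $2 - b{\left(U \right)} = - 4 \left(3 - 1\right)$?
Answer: $- \frac{1705}{34} \approx -50.147$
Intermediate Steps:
$p{\left(D \right)} = D^{2} + 2 D$ ($p{\left(D \right)} = \left(D^{2} + 1 D\right) + D = \left(D^{2} + D\right) + D = \left(D + D^{2}\right) + D = D^{2} + 2 D$)
$b{\left(U \right)} = 10$ ($b{\left(U \right)} = 2 - - 4 \left(3 - 1\right) = 2 - \left(-4\right) 2 = 2 - -8 = 2 + 8 = 10$)
$Z{\left(J,G \right)} = \frac{10}{J}$
$q{\left(-50 \right)} + Z{\left(-68,p{\left(6 \right)} \right)} = -50 + \frac{10}{-68} = -50 + 10 \left(- \frac{1}{68}\right) = -50 - \frac{5}{34} = - \frac{1705}{34}$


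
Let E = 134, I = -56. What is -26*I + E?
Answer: 1590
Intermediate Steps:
-26*I + E = -26*(-56) + 134 = 1456 + 134 = 1590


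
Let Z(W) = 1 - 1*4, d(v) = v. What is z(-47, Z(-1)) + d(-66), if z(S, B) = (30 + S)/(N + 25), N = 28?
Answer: -3515/53 ≈ -66.321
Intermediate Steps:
Z(W) = -3 (Z(W) = 1 - 4 = -3)
z(S, B) = 30/53 + S/53 (z(S, B) = (30 + S)/(28 + 25) = (30 + S)/53 = (30 + S)*(1/53) = 30/53 + S/53)
z(-47, Z(-1)) + d(-66) = (30/53 + (1/53)*(-47)) - 66 = (30/53 - 47/53) - 66 = -17/53 - 66 = -3515/53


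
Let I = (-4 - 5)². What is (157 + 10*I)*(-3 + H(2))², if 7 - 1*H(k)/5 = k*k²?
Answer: 61888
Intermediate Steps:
H(k) = 35 - 5*k³ (H(k) = 35 - 5*k*k² = 35 - 5*k³)
I = 81 (I = (-9)² = 81)
(157 + 10*I)*(-3 + H(2))² = (157 + 10*81)*(-3 + (35 - 5*2³))² = (157 + 810)*(-3 + (35 - 5*8))² = 967*(-3 + (35 - 40))² = 967*(-3 - 5)² = 967*(-8)² = 967*64 = 61888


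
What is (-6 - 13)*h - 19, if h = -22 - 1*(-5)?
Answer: 304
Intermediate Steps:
h = -17 (h = -22 + 5 = -17)
(-6 - 13)*h - 19 = (-6 - 13)*(-17) - 19 = -19*(-17) - 19 = 323 - 19 = 304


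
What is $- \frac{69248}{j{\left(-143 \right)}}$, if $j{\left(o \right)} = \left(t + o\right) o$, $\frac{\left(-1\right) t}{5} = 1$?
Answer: $- \frac{17312}{5291} \approx -3.272$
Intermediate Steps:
$t = -5$ ($t = \left(-5\right) 1 = -5$)
$j{\left(o \right)} = o \left(-5 + o\right)$ ($j{\left(o \right)} = \left(-5 + o\right) o = o \left(-5 + o\right)$)
$- \frac{69248}{j{\left(-143 \right)}} = - \frac{69248}{\left(-143\right) \left(-5 - 143\right)} = - \frac{69248}{\left(-143\right) \left(-148\right)} = - \frac{69248}{21164} = \left(-69248\right) \frac{1}{21164} = - \frac{17312}{5291}$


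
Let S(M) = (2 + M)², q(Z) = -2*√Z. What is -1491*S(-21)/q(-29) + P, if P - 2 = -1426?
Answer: -1424 - 538251*I*√29/58 ≈ -1424.0 - 49975.0*I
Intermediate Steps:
P = -1424 (P = 2 - 1426 = -1424)
-1491*S(-21)/q(-29) + P = -1491*(2 - 21)²/((-2*I*√29)) - 1424 = -1491*(-19)²/((-2*I*√29)) - 1424 = -538251/((-2*I*√29)) - 1424 = -538251*I*√29/58 - 1424 = -1424 - 538251*I*√29/58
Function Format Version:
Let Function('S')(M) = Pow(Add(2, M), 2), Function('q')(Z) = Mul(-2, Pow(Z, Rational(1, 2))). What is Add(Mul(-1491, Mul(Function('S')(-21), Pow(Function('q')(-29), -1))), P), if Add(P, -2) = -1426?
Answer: Add(-1424, Mul(Rational(-538251, 58), I, Pow(29, Rational(1, 2)))) ≈ Add(-1424.0, Mul(-49975., I))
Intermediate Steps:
P = -1424 (P = Add(2, -1426) = -1424)
Add(Mul(-1491, Mul(Function('S')(-21), Pow(Function('q')(-29), -1))), P) = Add(Mul(-1491, Mul(Pow(Add(2, -21), 2), Pow(Mul(-2, Pow(-29, Rational(1, 2))), -1))), -1424) = Add(Mul(-1491, Mul(Pow(-19, 2), Pow(Mul(-2, Mul(I, Pow(29, Rational(1, 2)))), -1))), -1424) = Add(Mul(-1491, Mul(361, Pow(Mul(-2, I, Pow(29, Rational(1, 2))), -1))), -1424) = Add(Mul(-1491, Mul(361, Mul(Rational(1, 58), I, Pow(29, Rational(1, 2))))), -1424) = Add(Mul(-1491, Mul(Rational(361, 58), I, Pow(29, Rational(1, 2)))), -1424) = Add(Mul(Rational(-538251, 58), I, Pow(29, Rational(1, 2))), -1424) = Add(-1424, Mul(Rational(-538251, 58), I, Pow(29, Rational(1, 2))))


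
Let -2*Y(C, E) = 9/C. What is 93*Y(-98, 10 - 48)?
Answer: 837/196 ≈ 4.2704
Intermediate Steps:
Y(C, E) = -9/(2*C)
93*Y(-98, 10 - 48) = 93*(-9/2/(-98)) = 93*(-9/2*(-1/98)) = 93*(9/196) = 837/196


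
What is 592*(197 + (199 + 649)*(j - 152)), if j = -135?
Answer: -143961968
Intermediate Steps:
592*(197 + (199 + 649)*(j - 152)) = 592*(197 + (199 + 649)*(-135 - 152)) = 592*(197 + 848*(-287)) = 592*(197 - 243376) = 592*(-243179) = -143961968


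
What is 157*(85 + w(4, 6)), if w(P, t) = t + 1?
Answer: 14444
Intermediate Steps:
w(P, t) = 1 + t
157*(85 + w(4, 6)) = 157*(85 + (1 + 6)) = 157*(85 + 7) = 157*92 = 14444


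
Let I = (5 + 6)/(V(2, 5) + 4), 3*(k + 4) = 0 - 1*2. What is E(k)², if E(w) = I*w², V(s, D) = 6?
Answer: 1162084/2025 ≈ 573.87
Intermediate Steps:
k = -14/3 (k = -4 + (0 - 1*2)/3 = -4 + (0 - 2)/3 = -4 + (⅓)*(-2) = -4 - ⅔ = -14/3 ≈ -4.6667)
I = 11/10 (I = (5 + 6)/(6 + 4) = 11/10 ≈ 1.1000)
E(w) = 11*w²/10
E(k)² = (11*(-14/3)²/10)² = ((11/10)*(196/9))² = (1078/45)² = 1162084/2025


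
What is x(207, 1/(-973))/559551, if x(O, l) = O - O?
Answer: 0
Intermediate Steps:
x(O, l) = 0
x(207, 1/(-973))/559551 = 0/559551 = 0*(1/559551) = 0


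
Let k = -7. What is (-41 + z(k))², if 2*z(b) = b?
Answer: 7921/4 ≈ 1980.3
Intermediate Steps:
z(b) = b/2
(-41 + z(k))² = (-41 + (½)*(-7))² = (-41 - 7/2)² = (-89/2)² = 7921/4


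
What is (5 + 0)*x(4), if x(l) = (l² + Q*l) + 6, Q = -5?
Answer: 10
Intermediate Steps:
x(l) = 6 + l² - 5*l (x(l) = (l² - 5*l) + 6 = 6 + l² - 5*l)
(5 + 0)*x(4) = (5 + 0)*(6 + 4² - 5*4) = 5*(6 + 16 - 20) = 5*2 = 10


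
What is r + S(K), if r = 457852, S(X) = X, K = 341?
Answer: 458193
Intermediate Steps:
r + S(K) = 457852 + 341 = 458193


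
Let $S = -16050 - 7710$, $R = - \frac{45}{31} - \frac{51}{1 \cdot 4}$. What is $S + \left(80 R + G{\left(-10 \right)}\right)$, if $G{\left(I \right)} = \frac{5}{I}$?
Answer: $- \frac{1543591}{62} \approx -24897.0$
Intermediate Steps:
$R = - \frac{1761}{124}$ ($R = \left(-45\right) \frac{1}{31} - \frac{51}{4} = - \frac{45}{31} - \frac{51}{4} = - \frac{1761}{124} \approx -14.202$)
$S = -23760$ ($S = -16050 - 7710 = -23760$)
$S + \left(80 R + G{\left(-10 \right)}\right) = -23760 + \left(80 \left(- \frac{1761}{124}\right) + \frac{5}{-10}\right) = -23760 + \left(- \frac{35220}{31} + 5 \left(- \frac{1}{10}\right)\right) = -23760 - \frac{70471}{62} = - \frac{1543591}{62}$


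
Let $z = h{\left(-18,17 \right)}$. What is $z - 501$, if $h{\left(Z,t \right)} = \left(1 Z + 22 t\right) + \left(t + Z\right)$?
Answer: $-146$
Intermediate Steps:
$h{\left(Z,t \right)} = 2 Z + 23 t$ ($h{\left(Z,t \right)} = \left(Z + 22 t\right) + \left(Z + t\right) = 2 Z + 23 t$)
$z = 355$ ($z = 2 \left(-18\right) + 23 \cdot 17 = -36 + 391 = 355$)
$z - 501 = 355 - 501 = -146$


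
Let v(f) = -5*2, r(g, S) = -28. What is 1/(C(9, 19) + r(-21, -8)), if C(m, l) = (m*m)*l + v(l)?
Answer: 1/1501 ≈ 0.00066622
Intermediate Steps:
v(f) = -10
C(m, l) = -10 + l*m**2 (C(m, l) = (m*m)*l - 10 = m**2*l - 10 = l*m**2 - 10 = -10 + l*m**2)
1/(C(9, 19) + r(-21, -8)) = 1/((-10 + 19*9**2) - 28) = 1/((-10 + 19*81) - 28) = 1/((-10 + 1539) - 28) = 1/(1529 - 28) = 1/1501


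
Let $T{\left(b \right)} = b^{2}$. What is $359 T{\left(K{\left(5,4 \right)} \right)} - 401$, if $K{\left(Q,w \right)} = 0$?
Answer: $-401$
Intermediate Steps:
$359 T{\left(K{\left(5,4 \right)} \right)} - 401 = 359 \cdot 0^{2} - 401 = 359 \cdot 0 - 401 = 0 - 401 = -401$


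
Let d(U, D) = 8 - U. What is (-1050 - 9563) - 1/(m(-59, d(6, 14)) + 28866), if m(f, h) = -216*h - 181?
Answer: -299849090/28253 ≈ -10613.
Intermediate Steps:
m(f, h) = -181 - 216*h
(-1050 - 9563) - 1/(m(-59, d(6, 14)) + 28866) = (-1050 - 9563) - 1/((-181 - 216*(8 - 1*6)) + 28866) = -10613 - 1/((-181 - 216*(8 - 6)) + 28866) = -10613 - 1/((-181 - 216*2) + 28866) = -10613 - 1/((-181 - 432) + 28866) = -10613 - 1/(-613 + 28866) = -10613 - 1/28253 = -299849090/28253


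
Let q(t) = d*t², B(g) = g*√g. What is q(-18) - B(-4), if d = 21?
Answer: 6804 + 8*I ≈ 6804.0 + 8.0*I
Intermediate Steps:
B(g) = g^(3/2)
q(t) = 21*t²
q(-18) - B(-4) = 21*(-18)² - (-4)^(3/2) = 21*324 - (-8)*I = 6804 + 8*I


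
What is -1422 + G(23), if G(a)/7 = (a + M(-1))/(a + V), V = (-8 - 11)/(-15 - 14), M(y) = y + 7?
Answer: -138515/98 ≈ -1413.4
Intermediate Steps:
M(y) = 7 + y
V = 19/29 (V = -19/(-29) = -19*(-1/29) = 19/29 ≈ 0.65517)
G(a) = 7*(6 + a)/(19/29 + a) (G(a) = 7*((a + (7 - 1))/(a + 19/29)) = 7*((a + 6)/(19/29 + a)) = 7*((6 + a)/(19/29 + a)) = 7*(6 + a)/(19/29 + a))
-1422 + G(23) = -1422 + 203*(6 + 23)/(19 + 29*23) = -1422 + 203*29/(19 + 667) = -1422 + 203*29/686 = -1422 + 203*(1/686)*29 = -1422 + 841/98 = -138515/98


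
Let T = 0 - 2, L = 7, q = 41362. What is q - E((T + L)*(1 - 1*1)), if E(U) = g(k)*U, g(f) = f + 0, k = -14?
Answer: 41362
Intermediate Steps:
T = -2
g(f) = f
E(U) = -14*U
q - E((T + L)*(1 - 1*1)) = 41362 - (-14)*(-2 + 7)*(1 - 1*1) = 41362 - (-14)*5*(1 - 1) = 41362 - (-14)*5*0 = 41362 - (-14)*0 = 41362 - 1*0 = 41362 + 0 = 41362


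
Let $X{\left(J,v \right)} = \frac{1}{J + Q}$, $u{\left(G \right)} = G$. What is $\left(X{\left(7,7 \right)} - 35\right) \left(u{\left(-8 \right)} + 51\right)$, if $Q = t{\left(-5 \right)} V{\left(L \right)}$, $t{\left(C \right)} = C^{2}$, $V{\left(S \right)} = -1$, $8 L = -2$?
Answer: $- \frac{27133}{18} \approx -1507.4$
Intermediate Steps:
$L = - \frac{1}{4}$ ($L = \frac{1}{8} \left(-2\right) = - \frac{1}{4} \approx -0.25$)
$Q = -25$ ($Q = \left(-5\right)^{2} \left(-1\right) = 25 \left(-1\right) = -25$)
$X{\left(J,v \right)} = \frac{1}{-25 + J}$ ($X{\left(J,v \right)} = \frac{1}{J - 25} = \frac{1}{-25 + J}$)
$\left(X{\left(7,7 \right)} - 35\right) \left(u{\left(-8 \right)} + 51\right) = \left(\frac{1}{-25 + 7} - 35\right) \left(-8 + 51\right) = \left(\frac{1}{-18} - 35\right) 43 = \left(- \frac{1}{18} - 35\right) 43 = \left(- \frac{631}{18}\right) 43 = - \frac{27133}{18}$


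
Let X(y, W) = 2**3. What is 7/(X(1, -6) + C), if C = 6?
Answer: 1/2 ≈ 0.50000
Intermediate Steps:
X(y, W) = 8
7/(X(1, -6) + C) = 7/(8 + 6) = 7/14 = (1/14)*7 = 1/2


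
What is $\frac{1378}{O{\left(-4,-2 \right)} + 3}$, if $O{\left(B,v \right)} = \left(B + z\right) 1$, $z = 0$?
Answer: $-1378$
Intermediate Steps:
$O{\left(B,v \right)} = B$ ($O{\left(B,v \right)} = \left(B + 0\right) 1 = B 1 = B$)
$\frac{1378}{O{\left(-4,-2 \right)} + 3} = \frac{1378}{-4 + 3} = \frac{1378}{-1} = 1378 \left(-1\right) = -1378$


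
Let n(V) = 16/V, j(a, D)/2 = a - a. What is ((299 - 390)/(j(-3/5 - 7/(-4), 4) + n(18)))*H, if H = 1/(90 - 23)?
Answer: -819/536 ≈ -1.5280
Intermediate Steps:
H = 1/67 ≈ 0.014925
j(a, D) = 0 (j(a, D) = 2*(a - a) = 2*0 = 0)
((299 - 390)/(j(-3/5 - 7/(-4), 4) + n(18)))*H = ((299 - 390)/(0 + 16/18))*(1/67) = -91/(0 + 16*(1/18))*(1/67) = -91/(0 + 8/9)*(1/67) = -91/8/9*(1/67) = -91*9/8*(1/67) = -819/8*1/67 = -819/536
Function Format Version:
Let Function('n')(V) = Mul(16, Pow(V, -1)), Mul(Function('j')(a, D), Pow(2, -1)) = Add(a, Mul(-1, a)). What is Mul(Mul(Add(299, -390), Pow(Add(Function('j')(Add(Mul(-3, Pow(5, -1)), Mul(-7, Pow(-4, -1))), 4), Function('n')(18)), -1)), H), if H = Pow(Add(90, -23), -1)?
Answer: Rational(-819, 536) ≈ -1.5280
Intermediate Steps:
H = Rational(1, 67) (H = Pow(67, -1) = Rational(1, 67) ≈ 0.014925)
Function('j')(a, D) = 0 (Function('j')(a, D) = Mul(2, Add(a, Mul(-1, a))) = Mul(2, 0) = 0)
Mul(Mul(Add(299, -390), Pow(Add(Function('j')(Add(Mul(-3, Pow(5, -1)), Mul(-7, Pow(-4, -1))), 4), Function('n')(18)), -1)), H) = Mul(Mul(Add(299, -390), Pow(Add(0, Mul(16, Pow(18, -1))), -1)), Rational(1, 67)) = Mul(Mul(-91, Pow(Add(0, Mul(16, Rational(1, 18))), -1)), Rational(1, 67)) = Mul(Mul(-91, Pow(Add(0, Rational(8, 9)), -1)), Rational(1, 67)) = Mul(Mul(-91, Pow(Rational(8, 9), -1)), Rational(1, 67)) = Mul(Mul(-91, Rational(9, 8)), Rational(1, 67)) = Mul(Rational(-819, 8), Rational(1, 67)) = Rational(-819, 536)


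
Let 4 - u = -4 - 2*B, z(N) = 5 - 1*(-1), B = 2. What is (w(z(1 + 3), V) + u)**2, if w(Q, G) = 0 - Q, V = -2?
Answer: 36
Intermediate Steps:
z(N) = 6 (z(N) = 5 + 1 = 6)
w(Q, G) = -Q
u = 12 (u = 4 - (-4 - 2*2) = 4 - (-4 - 4) = 4 - 1*(-8) = 4 + 8 = 12)
(w(z(1 + 3), V) + u)**2 = (-1*6 + 12)**2 = (-6 + 12)**2 = 6**2 = 36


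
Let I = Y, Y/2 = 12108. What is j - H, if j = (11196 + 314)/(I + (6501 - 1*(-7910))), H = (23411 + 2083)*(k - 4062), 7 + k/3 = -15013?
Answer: 48373220495546/38627 ≈ 1.2523e+9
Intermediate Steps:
k = -45060 (k = -21 + 3*(-15013) = -21 - 45039 = -45060)
Y = 24216 (Y = 2*12108 = 24216)
I = 24216
H = -1252316268 (H = (23411 + 2083)*(-45060 - 4062) = 25494*(-49122) = -1252316268)
j = 11510/38627 (j = (11196 + 314)/(24216 + (6501 - 1*(-7910))) = 11510/(24216 + (6501 + 7910)) = 11510/(24216 + 14411) = 11510/38627 ≈ 0.29798)
j - H = 11510/38627 - 1*(-1252316268) = 11510/38627 + 1252316268 = 48373220495546/38627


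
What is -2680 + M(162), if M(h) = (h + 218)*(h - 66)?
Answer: 33800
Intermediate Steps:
M(h) = (-66 + h)*(218 + h) (M(h) = (218 + h)*(-66 + h) = (-66 + h)*(218 + h))
-2680 + M(162) = -2680 + (-14388 + 162² + 152*162) = -2680 + (-14388 + 26244 + 24624) = -2680 + 36480 = 33800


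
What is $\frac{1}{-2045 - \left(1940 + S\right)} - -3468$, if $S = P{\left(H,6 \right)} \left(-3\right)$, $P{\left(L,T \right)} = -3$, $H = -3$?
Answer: $\frac{13851191}{3994} \approx 3468.0$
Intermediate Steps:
$S = 9$ ($S = \left(-3\right) \left(-3\right) = 9$)
$\frac{1}{-2045 - \left(1940 + S\right)} - -3468 = \frac{1}{-2045 - 1949} - -3468 = \frac{1}{-2045 - 1949} + 3468 = \frac{1}{-3994} + 3468 = - \frac{1}{3994} + 3468 = \frac{13851191}{3994}$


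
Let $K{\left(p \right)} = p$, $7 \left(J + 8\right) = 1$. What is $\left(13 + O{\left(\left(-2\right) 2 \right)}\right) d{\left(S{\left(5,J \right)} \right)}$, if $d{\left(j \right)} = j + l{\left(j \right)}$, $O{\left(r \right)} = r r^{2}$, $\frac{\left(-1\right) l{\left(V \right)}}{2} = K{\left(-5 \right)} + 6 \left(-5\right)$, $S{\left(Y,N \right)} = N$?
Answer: $- \frac{22185}{7} \approx -3169.3$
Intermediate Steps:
$J = - \frac{55}{7}$ ($J = -8 + \frac{1}{7} \cdot 1 = -8 + \frac{1}{7} = - \frac{55}{7} \approx -7.8571$)
$l{\left(V \right)} = 70$ ($l{\left(V \right)} = - 2 \left(-5 + 6 \left(-5\right)\right) = - 2 \left(-5 - 30\right) = \left(-2\right) \left(-35\right) = 70$)
$O{\left(r \right)} = r^{3}$
$d{\left(j \right)} = 70 + j$ ($d{\left(j \right)} = j + 70 = 70 + j$)
$\left(13 + O{\left(\left(-2\right) 2 \right)}\right) d{\left(S{\left(5,J \right)} \right)} = \left(13 + \left(\left(-2\right) 2\right)^{3}\right) \left(70 - \frac{55}{7}\right) = \left(13 + \left(-4\right)^{3}\right) \frac{435}{7} = \left(13 - 64\right) \frac{435}{7} = \left(-51\right) \frac{435}{7} = - \frac{22185}{7}$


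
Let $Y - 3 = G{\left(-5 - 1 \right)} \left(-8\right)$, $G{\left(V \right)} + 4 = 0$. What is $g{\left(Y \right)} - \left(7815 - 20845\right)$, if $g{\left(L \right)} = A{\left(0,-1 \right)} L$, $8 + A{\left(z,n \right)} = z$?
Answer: $12750$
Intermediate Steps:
$A{\left(z,n \right)} = -8 + z$
$G{\left(V \right)} = -4$ ($G{\left(V \right)} = -4 + 0 = -4$)
$Y = 35$ ($Y = 3 - -32 = 3 + 32 = 35$)
$g{\left(L \right)} = - 8 L$ ($g{\left(L \right)} = \left(-8 + 0\right) L = - 8 L$)
$g{\left(Y \right)} - \left(7815 - 20845\right) = \left(-8\right) 35 - \left(7815 - 20845\right) = -280 - \left(7815 - 20845\right) = -280 - -13030 = -280 + 13030 = 12750$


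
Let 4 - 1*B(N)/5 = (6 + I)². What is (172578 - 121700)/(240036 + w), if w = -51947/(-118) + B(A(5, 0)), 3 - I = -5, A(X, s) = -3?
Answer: 6003604/28262915 ≈ 0.21242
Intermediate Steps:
I = 8 (I = 3 - 1*(-5) = 3 + 5 = 8)
B(N) = -960 (B(N) = 20 - 5*(6 + 8)² = 20 - 5*14² = 20 - 5*196 = 20 - 980 = -960)
w = -61333/118 (w = -51947/(-118) - 960 = -51947*(-1)/118 - 960 = -181*(-287/118) - 960 = 51947/118 - 960 = -61333/118 ≈ -519.77)
(172578 - 121700)/(240036 + w) = (172578 - 121700)/(240036 - 61333/118) = 50878/(28262915/118) = 50878*(118/28262915) = 6003604/28262915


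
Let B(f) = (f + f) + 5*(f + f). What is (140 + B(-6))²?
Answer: 4624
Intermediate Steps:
B(f) = 12*f (B(f) = 2*f + 5*(2*f) = 2*f + 10*f = 12*f)
(140 + B(-6))² = (140 + 12*(-6))² = (140 - 72)² = 68² = 4624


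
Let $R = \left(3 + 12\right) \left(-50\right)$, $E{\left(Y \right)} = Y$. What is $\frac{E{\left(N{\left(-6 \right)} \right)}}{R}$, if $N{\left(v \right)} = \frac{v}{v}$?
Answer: $- \frac{1}{750} \approx -0.0013333$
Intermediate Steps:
$N{\left(v \right)} = 1$
$R = -750$ ($R = 15 \left(-50\right) = -750$)
$\frac{E{\left(N{\left(-6 \right)} \right)}}{R} = 1 \frac{1}{-750} = 1 \left(- \frac{1}{750}\right) = - \frac{1}{750}$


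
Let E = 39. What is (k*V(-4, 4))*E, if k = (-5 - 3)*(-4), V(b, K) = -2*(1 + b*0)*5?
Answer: -12480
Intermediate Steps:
V(b, K) = -10 (V(b, K) = -2*(1 + 0)*5 = -2*1*5 = -2*5 = -10)
k = 32 (k = -8*(-4) = 32)
(k*V(-4, 4))*E = (32*(-10))*39 = -320*39 = -12480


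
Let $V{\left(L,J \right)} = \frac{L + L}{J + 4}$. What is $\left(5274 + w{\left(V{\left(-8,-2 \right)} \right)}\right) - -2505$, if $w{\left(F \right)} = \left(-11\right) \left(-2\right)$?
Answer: $7801$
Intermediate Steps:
$V{\left(L,J \right)} = \frac{2 L}{4 + J}$
$w{\left(F \right)} = 22$
$\left(5274 + w{\left(V{\left(-8,-2 \right)} \right)}\right) - -2505 = \left(5274 + 22\right) - -2505 = 5296 + 2505 = 7801$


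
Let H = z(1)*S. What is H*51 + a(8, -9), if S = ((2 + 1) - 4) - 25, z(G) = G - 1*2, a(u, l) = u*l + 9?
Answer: 1263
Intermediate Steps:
a(u, l) = 9 + l*u (a(u, l) = l*u + 9 = 9 + l*u)
z(G) = -2 + G (z(G) = G - 2 = -2 + G)
S = -26 (S = (3 - 4) - 25 = -1 - 25 = -26)
H = 26 (H = (-2 + 1)*(-26) = -1*(-26) = 26)
H*51 + a(8, -9) = 26*51 + (9 - 9*8) = 1326 + (9 - 72) = 1326 - 63 = 1263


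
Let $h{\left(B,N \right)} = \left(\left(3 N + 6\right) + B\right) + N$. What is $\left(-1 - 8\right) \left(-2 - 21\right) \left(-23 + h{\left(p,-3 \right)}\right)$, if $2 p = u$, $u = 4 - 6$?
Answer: $-6210$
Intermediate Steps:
$u = -2$ ($u = 4 - 6 = -2$)
$p = -1$ ($p = \frac{1}{2} \left(-2\right) = -1$)
$h{\left(B,N \right)} = 6 + B + 4 N$ ($h{\left(B,N \right)} = \left(\left(6 + 3 N\right) + B\right) + N = \left(6 + B + 3 N\right) + N = 6 + B + 4 N$)
$\left(-1 - 8\right) \left(-2 - 21\right) \left(-23 + h{\left(p,-3 \right)}\right) = \left(-1 - 8\right) \left(-2 - 21\right) \left(-23 + \left(6 - 1 + 4 \left(-3\right)\right)\right) = \left(-9\right) \left(-23\right) \left(-23 - 7\right) = 207 \left(-23 - 7\right) = 207 \left(-30\right) = -6210$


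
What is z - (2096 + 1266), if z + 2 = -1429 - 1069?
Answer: -5862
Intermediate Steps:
z = -2500 (z = -2 + (-1429 - 1069) = -2 - 2498 = -2500)
z - (2096 + 1266) = -2500 - (2096 + 1266) = -2500 - 1*3362 = -2500 - 3362 = -5862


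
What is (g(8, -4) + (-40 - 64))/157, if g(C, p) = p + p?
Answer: -112/157 ≈ -0.71338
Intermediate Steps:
g(C, p) = 2*p
(g(8, -4) + (-40 - 64))/157 = (2*(-4) + (-40 - 64))/157 = (-8 - 104)/157 = (1/157)*(-112) = -112/157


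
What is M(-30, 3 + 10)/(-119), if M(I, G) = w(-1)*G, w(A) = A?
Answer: 13/119 ≈ 0.10924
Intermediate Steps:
M(I, G) = -G
M(-30, 3 + 10)/(-119) = -(3 + 10)/(-119) = -1*13*(-1/119) = -13*(-1/119) = 13/119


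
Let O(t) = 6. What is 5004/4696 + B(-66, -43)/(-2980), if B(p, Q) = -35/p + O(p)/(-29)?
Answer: 3567313507/3348083640 ≈ 1.0655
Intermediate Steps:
B(p, Q) = -6/29 - 35/p (B(p, Q) = -35/p + 6/(-29) = -35/p + 6*(-1/29) = -35/p - 6/29 = -6/29 - 35/p)
5004/4696 + B(-66, -43)/(-2980) = 5004/4696 + (-6/29 - 35/(-66))/(-2980) = 5004*(1/4696) + (-6/29 - 35*(-1/66))*(-1/2980) = 1251/1174 + (-6/29 + 35/66)*(-1/2980) = 1251/1174 + (619/1914)*(-1/2980) = 1251/1174 - 619/5703720 = 3567313507/3348083640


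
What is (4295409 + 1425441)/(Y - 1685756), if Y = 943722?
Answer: -2860425/371017 ≈ -7.7097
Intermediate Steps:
(4295409 + 1425441)/(Y - 1685756) = (4295409 + 1425441)/(943722 - 1685756) = 5720850/(-742034) = 5720850*(-1/742034) = -2860425/371017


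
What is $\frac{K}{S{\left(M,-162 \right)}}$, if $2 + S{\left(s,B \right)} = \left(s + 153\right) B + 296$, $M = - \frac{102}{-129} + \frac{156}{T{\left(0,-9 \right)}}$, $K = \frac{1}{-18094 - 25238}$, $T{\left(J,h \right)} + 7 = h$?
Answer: $\frac{43}{42930984006} \approx 1.0016 \cdot 10^{-9}$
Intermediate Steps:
$T{\left(J,h \right)} = -7 + h$
$K = - \frac{1}{43332}$ ($K = \frac{1}{-43332} = - \frac{1}{43332} \approx -2.3078 \cdot 10^{-5}$)
$M = - \frac{1541}{172}$ ($M = - \frac{102}{-129} + \frac{156}{-7 - 9} = \left(-102\right) \left(- \frac{1}{129}\right) + \frac{156}{-16} = \frac{34}{43} + 156 \left(- \frac{1}{16}\right) = \frac{34}{43} - \frac{39}{4} = - \frac{1541}{172} \approx -8.9593$)
$S{\left(s,B \right)} = 294 + B \left(153 + s\right)$ ($S{\left(s,B \right)} = -2 + \left(\left(s + 153\right) B + 296\right) = -2 + \left(\left(153 + s\right) B + 296\right) = -2 + \left(B \left(153 + s\right) + 296\right) = -2 + \left(296 + B \left(153 + s\right)\right) = 294 + B \left(153 + s\right)$)
$\frac{K}{S{\left(M,-162 \right)}} = - \frac{1}{43332 \left(294 + 153 \left(-162\right) - - \frac{124821}{86}\right)} = - \frac{1}{43332 \left(294 - 24786 + \frac{124821}{86}\right)} = - \frac{1}{43332 \left(- \frac{1981491}{86}\right)} = \left(- \frac{1}{43332}\right) \left(- \frac{86}{1981491}\right) = \frac{43}{42930984006}$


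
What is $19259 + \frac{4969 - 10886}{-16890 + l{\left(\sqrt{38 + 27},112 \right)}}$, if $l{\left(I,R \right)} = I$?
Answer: $\frac{1098830812039}{57054407} + \frac{5917 \sqrt{65}}{285272035} \approx 19259.0$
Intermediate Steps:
$19259 + \frac{4969 - 10886}{-16890 + l{\left(\sqrt{38 + 27},112 \right)}} = 19259 + \frac{4969 - 10886}{-16890 + \sqrt{38 + 27}} = 19259 - \frac{5917}{-16890 + \sqrt{65}}$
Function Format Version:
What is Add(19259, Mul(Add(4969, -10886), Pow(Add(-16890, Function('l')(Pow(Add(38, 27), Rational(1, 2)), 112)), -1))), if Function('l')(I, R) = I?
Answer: Add(Rational(1098830812039, 57054407), Mul(Rational(5917, 285272035), Pow(65, Rational(1, 2)))) ≈ 19259.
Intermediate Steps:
Add(19259, Mul(Add(4969, -10886), Pow(Add(-16890, Function('l')(Pow(Add(38, 27), Rational(1, 2)), 112)), -1))) = Add(19259, Mul(Add(4969, -10886), Pow(Add(-16890, Pow(Add(38, 27), Rational(1, 2))), -1))) = Add(19259, Mul(-5917, Pow(Add(-16890, Pow(65, Rational(1, 2))), -1)))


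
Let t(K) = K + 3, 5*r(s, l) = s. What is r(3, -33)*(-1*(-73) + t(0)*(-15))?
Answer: 84/5 ≈ 16.800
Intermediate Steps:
r(s, l) = s/5
t(K) = 3 + K
r(3, -33)*(-1*(-73) + t(0)*(-15)) = ((1/5)*3)*(-1*(-73) + (3 + 0)*(-15)) = 3*(73 + 3*(-15))/5 = 3*(73 - 45)/5 = (3/5)*28 = 84/5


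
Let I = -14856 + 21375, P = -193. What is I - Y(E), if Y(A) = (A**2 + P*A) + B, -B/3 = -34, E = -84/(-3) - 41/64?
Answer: 44846383/4096 ≈ 10949.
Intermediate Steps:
E = 1751/64 (E = -84*(-1/3) - 41*1/64 = 28 - 41/64 = 1751/64 ≈ 27.359)
I = 6519
B = 102 (B = -3*(-34) = 102)
Y(A) = 102 + A**2 - 193*A (Y(A) = (A**2 - 193*A) + 102 = 102 + A**2 - 193*A)
I - Y(E) = 6519 - (102 + (1751/64)**2 - 193*1751/64) = 6519 - (102 + 3066001/4096 - 337943/64) = 6519 - 1*(-18144559/4096) = 6519 + 18144559/4096 = 44846383/4096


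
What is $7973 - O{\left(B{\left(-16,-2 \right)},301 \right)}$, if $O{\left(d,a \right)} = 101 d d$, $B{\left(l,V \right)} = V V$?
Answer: $6357$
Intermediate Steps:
$B{\left(l,V \right)} = V^{2}$
$O{\left(d,a \right)} = 101 d^{2}$
$7973 - O{\left(B{\left(-16,-2 \right)},301 \right)} = 7973 - 101 \left(\left(-2\right)^{2}\right)^{2} = 7973 - 101 \cdot 4^{2} = 7973 - 101 \cdot 16 = 7973 - 1616 = 6357$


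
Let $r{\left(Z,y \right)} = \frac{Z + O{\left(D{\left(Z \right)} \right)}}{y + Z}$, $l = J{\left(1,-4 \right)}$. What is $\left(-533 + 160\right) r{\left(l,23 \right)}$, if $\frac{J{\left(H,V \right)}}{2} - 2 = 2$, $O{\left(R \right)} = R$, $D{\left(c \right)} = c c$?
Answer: $- \frac{26856}{31} \approx -866.32$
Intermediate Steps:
$D{\left(c \right)} = c^{2}$
$J{\left(H,V \right)} = 8$ ($J{\left(H,V \right)} = 4 + 2 \cdot 2 = 4 + 4 = 8$)
$l = 8$
$r{\left(Z,y \right)} = \frac{Z + Z^{2}}{Z + y}$ ($r{\left(Z,y \right)} = \frac{Z + Z^{2}}{y + Z} = \frac{Z + Z^{2}}{Z + y}$)
$\left(-533 + 160\right) r{\left(l,23 \right)} = \left(-533 + 160\right) \frac{8 \left(1 + 8\right)}{8 + 23} = - 373 \cdot 8 \cdot \frac{1}{31} \cdot 9 = \left(-373\right) \frac{72}{31} = - \frac{26856}{31}$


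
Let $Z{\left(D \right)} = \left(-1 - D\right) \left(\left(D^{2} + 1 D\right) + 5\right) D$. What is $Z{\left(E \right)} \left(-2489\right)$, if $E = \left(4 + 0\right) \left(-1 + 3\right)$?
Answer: $13799016$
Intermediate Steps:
$E = 8$ ($E = 4 \cdot 2 = 8$)
$Z{\left(D \right)} = D \left(-1 - D\right) \left(5 + D + D^{2}\right)$ ($Z{\left(D \right)} = \left(-1 - D\right) \left(\left(D^{2} + D\right) + 5\right) D = \left(-1 - D\right) \left(\left(D + D^{2}\right) + 5\right) D = \left(-1 - D\right) \left(5 + D + D^{2}\right) D = D \left(-1 - D\right) \left(5 + D + D^{2}\right)$)
$Z{\left(E \right)} \left(-2489\right) = \left(-1\right) 8 \left(5 + 8^{3} + 2 \cdot 8^{2} + 6 \cdot 8\right) \left(-2489\right) = \left(-1\right) 8 \left(5 + 512 + 2 \cdot 64 + 48\right) \left(-2489\right) = \left(-1\right) 8 \left(5 + 512 + 128 + 48\right) \left(-2489\right) = \left(-1\right) 8 \cdot 693 \left(-2489\right) = \left(-5544\right) \left(-2489\right) = 13799016$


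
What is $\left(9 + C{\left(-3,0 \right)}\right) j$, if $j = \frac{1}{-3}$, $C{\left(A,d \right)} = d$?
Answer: $-3$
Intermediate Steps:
$j = - \frac{1}{3} \approx -0.33333$
$\left(9 + C{\left(-3,0 \right)}\right) j = \left(9 + 0\right) \left(- \frac{1}{3}\right) = 9 \left(- \frac{1}{3}\right) = -3$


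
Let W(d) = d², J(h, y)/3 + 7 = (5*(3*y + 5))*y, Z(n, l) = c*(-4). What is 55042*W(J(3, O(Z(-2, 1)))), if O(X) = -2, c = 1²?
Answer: 4458402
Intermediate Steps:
c = 1
Z(n, l) = -4 (Z(n, l) = 1*(-4) = -4)
J(h, y) = -21 + 3*y*(25 + 15*y) (J(h, y) = -21 + 3*((5*(3*y + 5))*y) = -21 + 3*((5*(5 + 3*y))*y) = -21 + 3*((25 + 15*y)*y) = -21 + 3*(y*(25 + 15*y)) = -21 + 3*y*(25 + 15*y))
55042*W(J(3, O(Z(-2, 1)))) = 55042*(-21 + 45*(-2)² + 75*(-2))² = 55042*(-21 + 45*4 - 150)² = 55042*(-21 + 180 - 150)² = 55042*9² = 55042*81 = 4458402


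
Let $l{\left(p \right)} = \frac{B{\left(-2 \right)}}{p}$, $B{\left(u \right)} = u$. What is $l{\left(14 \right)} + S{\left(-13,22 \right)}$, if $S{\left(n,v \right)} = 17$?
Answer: $\frac{118}{7} \approx 16.857$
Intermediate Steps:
$l{\left(p \right)} = - \frac{2}{p}$
$l{\left(14 \right)} + S{\left(-13,22 \right)} = - \frac{2}{14} + 17 = \left(-2\right) \frac{1}{14} + 17 = - \frac{1}{7} + 17 = \frac{118}{7}$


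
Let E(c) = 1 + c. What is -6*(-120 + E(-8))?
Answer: 762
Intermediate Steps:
-6*(-120 + E(-8)) = -6*(-120 + (1 - 8)) = -6*(-120 - 7) = -6*(-127) = 762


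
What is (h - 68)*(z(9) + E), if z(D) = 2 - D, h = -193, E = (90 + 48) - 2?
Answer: -33669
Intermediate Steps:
E = 136 (E = 138 - 2 = 136)
(h - 68)*(z(9) + E) = (-193 - 68)*((2 - 1*9) + 136) = -261*((2 - 9) + 136) = -261*(-7 + 136) = -261*129 = -33669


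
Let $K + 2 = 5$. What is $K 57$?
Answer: $171$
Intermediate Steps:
$K = 3$ ($K = -2 + 5 = 3$)
$K 57 = 3 \cdot 57 = 171$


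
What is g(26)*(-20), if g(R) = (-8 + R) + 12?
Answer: -600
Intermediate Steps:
g(R) = 4 + R
g(26)*(-20) = (4 + 26)*(-20) = 30*(-20) = -600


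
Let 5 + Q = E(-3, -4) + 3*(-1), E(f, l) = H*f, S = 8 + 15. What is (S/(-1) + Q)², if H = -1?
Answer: 784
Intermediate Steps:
S = 23
E(f, l) = -f
Q = -5 (Q = -5 + (-1*(-3) + 3*(-1)) = -5 + (3 - 3) = -5 + 0 = -5)
(S/(-1) + Q)² = (23/(-1) - 5)² = (23*(-1) - 5)² = (-23 - 5)² = (-28)² = 784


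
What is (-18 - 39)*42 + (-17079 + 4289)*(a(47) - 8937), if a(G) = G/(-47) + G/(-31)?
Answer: 3544354536/31 ≈ 1.1433e+8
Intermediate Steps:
a(G) = -78*G/1457 (a(G) = G*(-1/47) + G*(-1/31) = -G/47 - G/31 = -78*G/1457)
(-18 - 39)*42 + (-17079 + 4289)*(a(47) - 8937) = (-18 - 39)*42 + (-17079 + 4289)*(-78/1457*47 - 8937) = -57*42 - 12790*(-78/31 - 8937) = -2394 - 12790*(-277125/31) = -2394 + 3544428750/31 = 3544354536/31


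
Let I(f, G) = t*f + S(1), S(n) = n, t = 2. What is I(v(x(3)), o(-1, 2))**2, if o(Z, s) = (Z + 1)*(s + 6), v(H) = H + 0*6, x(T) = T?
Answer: 49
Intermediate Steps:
v(H) = H (v(H) = H + 0 = H)
o(Z, s) = (1 + Z)*(6 + s)
I(f, G) = 1 + 2*f (I(f, G) = 2*f + 1 = 1 + 2*f)
I(v(x(3)), o(-1, 2))**2 = (1 + 2*3)**2 = (1 + 6)**2 = 7**2 = 49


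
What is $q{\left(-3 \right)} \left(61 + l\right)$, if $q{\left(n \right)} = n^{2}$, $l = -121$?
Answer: $-540$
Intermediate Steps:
$q{\left(-3 \right)} \left(61 + l\right) = \left(-3\right)^{2} \left(61 - 121\right) = 9 \left(-60\right) = -540$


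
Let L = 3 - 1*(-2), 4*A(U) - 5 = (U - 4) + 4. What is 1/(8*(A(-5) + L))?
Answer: 1/40 ≈ 0.025000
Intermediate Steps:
A(U) = 5/4 + U/4 (A(U) = 5/4 + ((U - 4) + 4)/4 = 5/4 + ((-4 + U) + 4)/4 = 5/4 + U/4)
L = 5 (L = 3 + 2 = 5)
1/(8*(A(-5) + L)) = 1/(8*((5/4 + (1/4)*(-5)) + 5)) = 1/(8*((5/4 - 5/4) + 5)) = 1/(8*(0 + 5)) = 1/(8*5) = 1/40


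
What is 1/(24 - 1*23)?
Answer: 1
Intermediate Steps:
1/(24 - 1*23) = 1/(24 - 23) = 1/1 = 1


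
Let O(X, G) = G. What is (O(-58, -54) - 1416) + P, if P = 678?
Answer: -792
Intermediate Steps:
(O(-58, -54) - 1416) + P = (-54 - 1416) + 678 = -1470 + 678 = -792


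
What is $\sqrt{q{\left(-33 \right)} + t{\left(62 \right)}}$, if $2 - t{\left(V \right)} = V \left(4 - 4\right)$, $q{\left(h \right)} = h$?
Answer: $i \sqrt{31} \approx 5.5678 i$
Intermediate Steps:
$t{\left(V \right)} = 2$ ($t{\left(V \right)} = 2 - V \left(4 - 4\right) = 2 - V 0 = 2 - 0 = 2 + 0 = 2$)
$\sqrt{q{\left(-33 \right)} + t{\left(62 \right)}} = \sqrt{-33 + 2} = \sqrt{-31} = i \sqrt{31}$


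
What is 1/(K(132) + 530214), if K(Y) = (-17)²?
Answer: 1/530503 ≈ 1.8850e-6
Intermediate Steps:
K(Y) = 289
1/(K(132) + 530214) = 1/(289 + 530214) = 1/530503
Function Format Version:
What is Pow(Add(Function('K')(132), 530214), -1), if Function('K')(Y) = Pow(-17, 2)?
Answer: Rational(1, 530503) ≈ 1.8850e-6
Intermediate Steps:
Function('K')(Y) = 289
Pow(Add(Function('K')(132), 530214), -1) = Pow(Add(289, 530214), -1) = Pow(530503, -1) = Rational(1, 530503)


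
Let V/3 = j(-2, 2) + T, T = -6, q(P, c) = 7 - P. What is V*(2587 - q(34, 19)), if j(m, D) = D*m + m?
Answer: -94104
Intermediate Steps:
j(m, D) = m + D*m
V = -36 (V = 3*(-2*(1 + 2) - 6) = 3*(-2*3 - 6) = 3*(-6 - 6) = 3*(-12) = -36)
V*(2587 - q(34, 19)) = -36*(2587 - (7 - 1*34)) = -36*(2587 - (7 - 34)) = -36*(2587 - 1*(-27)) = -36*(2587 + 27) = -36*2614 = -94104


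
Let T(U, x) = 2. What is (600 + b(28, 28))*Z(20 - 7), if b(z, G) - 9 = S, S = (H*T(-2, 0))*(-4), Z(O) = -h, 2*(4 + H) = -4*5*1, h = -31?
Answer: 22351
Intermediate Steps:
H = -14 (H = -4 + (-4*5*1)/2 = -4 + (-20*1)/2 = -4 + (½)*(-20) = -4 - 10 = -14)
Z(O) = 31 (Z(O) = -1*(-31) = 31)
S = 112 (S = -14*2*(-4) = -28*(-4) = 112)
b(z, G) = 121 (b(z, G) = 9 + 112 = 121)
(600 + b(28, 28))*Z(20 - 7) = (600 + 121)*31 = 721*31 = 22351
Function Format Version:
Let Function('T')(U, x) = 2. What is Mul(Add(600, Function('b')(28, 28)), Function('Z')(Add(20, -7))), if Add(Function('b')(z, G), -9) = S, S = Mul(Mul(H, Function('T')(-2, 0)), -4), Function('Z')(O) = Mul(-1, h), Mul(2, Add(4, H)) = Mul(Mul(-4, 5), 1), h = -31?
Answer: 22351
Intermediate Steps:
H = -14 (H = Add(-4, Mul(Rational(1, 2), Mul(Mul(-4, 5), 1))) = Add(-4, Mul(Rational(1, 2), Mul(-20, 1))) = Add(-4, Mul(Rational(1, 2), -20)) = Add(-4, -10) = -14)
Function('Z')(O) = 31 (Function('Z')(O) = Mul(-1, -31) = 31)
S = 112 (S = Mul(Mul(-14, 2), -4) = Mul(-28, -4) = 112)
Function('b')(z, G) = 121 (Function('b')(z, G) = Add(9, 112) = 121)
Mul(Add(600, Function('b')(28, 28)), Function('Z')(Add(20, -7))) = Mul(Add(600, 121), 31) = Mul(721, 31) = 22351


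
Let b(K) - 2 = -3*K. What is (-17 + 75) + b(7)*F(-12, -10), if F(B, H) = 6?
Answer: -56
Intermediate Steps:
b(K) = 2 - 3*K
(-17 + 75) + b(7)*F(-12, -10) = (-17 + 75) + (2 - 3*7)*6 = 58 + (2 - 21)*6 = 58 - 19*6 = 58 - 114 = -56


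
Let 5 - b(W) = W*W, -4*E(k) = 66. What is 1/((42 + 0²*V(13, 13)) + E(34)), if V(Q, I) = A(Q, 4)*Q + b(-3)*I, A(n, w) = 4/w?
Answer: 2/51 ≈ 0.039216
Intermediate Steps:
E(k) = -33/2 (E(k) = -¼*66 = -33/2)
b(W) = 5 - W² (b(W) = 5 - W*W = 5 - W²)
V(Q, I) = Q - 4*I (V(Q, I) = (4/4)*Q + (5 - 1*(-3)²)*I = (4*(¼))*Q + (5 - 1*9)*I = 1*Q + (5 - 9)*I = Q - 4*I)
1/((42 + 0²*V(13, 13)) + E(34)) = 1/((42 + 0²*(13 - 4*13)) - 33/2) = 1/((42 + 0*(13 - 52)) - 33/2) = 1/((42 + 0*(-39)) - 33/2) = 1/((42 + 0) - 33/2) = 1/(42 - 33/2) = 1/(51/2) = 2/51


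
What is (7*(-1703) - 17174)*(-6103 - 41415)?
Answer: 1382536210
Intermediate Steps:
(7*(-1703) - 17174)*(-6103 - 41415) = (-11921 - 17174)*(-47518) = -29095*(-47518) = 1382536210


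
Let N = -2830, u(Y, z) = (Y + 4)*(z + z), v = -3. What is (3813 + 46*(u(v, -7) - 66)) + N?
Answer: -2697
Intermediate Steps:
u(Y, z) = 2*z*(4 + Y) (u(Y, z) = (4 + Y)*(2*z) = 2*z*(4 + Y))
(3813 + 46*(u(v, -7) - 66)) + N = (3813 + 46*(2*(-7)*(4 - 3) - 66)) - 2830 = (3813 + 46*(2*(-7)*1 - 66)) - 2830 = (3813 + 46*(-14 - 66)) - 2830 = (3813 + 46*(-80)) - 2830 = (3813 - 3680) - 2830 = 133 - 2830 = -2697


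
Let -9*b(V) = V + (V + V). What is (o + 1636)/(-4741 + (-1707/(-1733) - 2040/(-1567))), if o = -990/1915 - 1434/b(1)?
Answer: -3087725744108/2464318049123 ≈ -1.2530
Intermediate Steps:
b(V) = -V/3 (b(V) = -(V + (V + V))/9 = -(V + 2*V)/9 = -V/3)
o = 1647468/383 (o = -990/1915 - 1434/((-⅓*1)) = -990*1/1915 - 1434/(-⅓) = -198/383 - 1434*(-3) = -198/383 + 4302 = 1647468/383 ≈ 4301.5)
(o + 1636)/(-4741 + (-1707/(-1733) - 2040/(-1567))) = (1647468/383 + 1636)/(-4741 + (-1707/(-1733) - 2040/(-1567))) = 2274056/(383*(-4741 + (-1707*(-1/1733) - 2040*(-1/1567)))) = 2274056/(383*(-4741 + (1707/1733 + 2040/1567))) = 2274056/(383*(-4741 + 6210189/2715611)) = 2274056/(383*(-12868501562/2715611)) = (2274056/383)*(-2715611/12868501562) = -3087725744108/2464318049123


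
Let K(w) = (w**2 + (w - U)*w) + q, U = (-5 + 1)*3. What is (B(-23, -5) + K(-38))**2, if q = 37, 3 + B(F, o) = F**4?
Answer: 79697242249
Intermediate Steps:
B(F, o) = -3 + F**4
U = -12 (U = -4*3 = -12)
K(w) = 37 + w**2 + w*(12 + w) (K(w) = (w**2 + (w - 1*(-12))*w) + 37 = (w**2 + (w + 12)*w) + 37 = (w**2 + (12 + w)*w) + 37 = (w**2 + w*(12 + w)) + 37 = 37 + w**2 + w*(12 + w))
(B(-23, -5) + K(-38))**2 = ((-3 + (-23)**4) + (37 + 2*(-38)**2 + 12*(-38)))**2 = ((-3 + 279841) + (37 + 2*1444 - 456))**2 = (279838 + (37 + 2888 - 456))**2 = (279838 + 2469)**2 = 282307**2 = 79697242249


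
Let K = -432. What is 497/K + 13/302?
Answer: -72239/65232 ≈ -1.1074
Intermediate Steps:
497/K + 13/302 = 497/(-432) + 13/302 = 497*(-1/432) + 13*(1/302) = -497/432 + 13/302 = -72239/65232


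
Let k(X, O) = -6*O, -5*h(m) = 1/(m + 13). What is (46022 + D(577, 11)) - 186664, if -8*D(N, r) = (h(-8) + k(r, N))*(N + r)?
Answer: 5690897/50 ≈ 1.1382e+5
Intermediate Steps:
h(m) = -1/(5*(13 + m)) (h(m) = -1/(5*(m + 13)) = -1/(5*(13 + m)))
D(N, r) = -(-1/25 - 6*N)*(N + r)/8 (D(N, r) = -(-1/(65 + 5*(-8)) - 6*N)*(N + r)/8 = -(-1/(65 - 40) - 6*N)*(N + r)/8 = -(-1/25 - 6*N)*(N + r)/8)
(46022 + D(577, 11)) - 186664 = (46022 + ((1/200)*577 + (1/200)*11 + (3/4)*577**2 + (3/4)*577*11)) - 186664 = (46022 + (577/200 + 11/200 + (3/4)*332929 + 19041/4)) - 186664 = (46022 + (577/200 + 11/200 + 998787/4 + 19041/4)) - 186664 = (46022 + 12722997/50) - 186664 = 15024097/50 - 186664 = 5690897/50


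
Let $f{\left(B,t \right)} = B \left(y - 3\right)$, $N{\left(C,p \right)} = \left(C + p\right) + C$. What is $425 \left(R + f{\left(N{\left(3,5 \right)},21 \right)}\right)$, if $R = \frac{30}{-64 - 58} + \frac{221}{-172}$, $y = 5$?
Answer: $\frac{91274275}{10492} \approx 8699.4$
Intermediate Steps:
$N{\left(C,p \right)} = p + 2 C$
$f{\left(B,t \right)} = 2 B$ ($f{\left(B,t \right)} = B \left(5 - 3\right) = B 2 = 2 B$)
$R = - \frac{16061}{10492}$ ($R = \frac{30}{-122} + 221 \left(- \frac{1}{172}\right) = 30 \left(- \frac{1}{122}\right) - \frac{221}{172} = - \frac{15}{61} - \frac{221}{172} = - \frac{16061}{10492} \approx -1.5308$)
$425 \left(R + f{\left(N{\left(3,5 \right)},21 \right)}\right) = 425 \left(- \frac{16061}{10492} + 2 \left(5 + 2 \cdot 3\right)\right) = 425 \left(- \frac{16061}{10492} + 2 \left(5 + 6\right)\right) = 425 \left(- \frac{16061}{10492} + 2 \cdot 11\right) = 425 \left(- \frac{16061}{10492} + 22\right) = 425 \cdot \frac{214763}{10492} = \frac{91274275}{10492}$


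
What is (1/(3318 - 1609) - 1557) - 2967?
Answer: -7731515/1709 ≈ -4524.0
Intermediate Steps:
(1/(3318 - 1609) - 1557) - 2967 = (1/1709 - 1557) - 2967 = -2660912/1709 - 2967 = -7731515/1709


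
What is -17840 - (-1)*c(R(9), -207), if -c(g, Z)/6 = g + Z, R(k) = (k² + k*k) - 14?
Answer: -17486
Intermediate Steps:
R(k) = -14 + 2*k² (R(k) = (k² + k²) - 14 = 2*k² - 14 = -14 + 2*k²)
c(g, Z) = -6*Z - 6*g (c(g, Z) = -6*(g + Z) = -6*(Z + g) = -6*Z - 6*g)
-17840 - (-1)*c(R(9), -207) = -17840 - (-1)*(-6*(-207) - 6*(-14 + 2*9²)) = -17840 - (-1)*(1242 - 6*(-14 + 2*81)) = -17840 - (-1)*(1242 - 6*(-14 + 162)) = -17840 - (-1)*(1242 - 6*148) = -17840 - (-1)*(1242 - 888) = -17840 - (-1)*354 = -17840 - 1*(-354) = -17840 + 354 = -17486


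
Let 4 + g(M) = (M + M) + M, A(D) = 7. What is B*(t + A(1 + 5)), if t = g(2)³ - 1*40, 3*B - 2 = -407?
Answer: 3375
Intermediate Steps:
B = -135 (B = ⅔ + (⅓)*(-407) = ⅔ - 407/3 = -135)
g(M) = -4 + 3*M (g(M) = -4 + ((M + M) + M) = -4 + (2*M + M) = -4 + 3*M)
t = -32 (t = (-4 + 3*2)³ - 1*40 = (-4 + 6)³ - 40 = 2³ - 40 = 8 - 40 = -32)
B*(t + A(1 + 5)) = -135*(-32 + 7) = -135*(-25) = 3375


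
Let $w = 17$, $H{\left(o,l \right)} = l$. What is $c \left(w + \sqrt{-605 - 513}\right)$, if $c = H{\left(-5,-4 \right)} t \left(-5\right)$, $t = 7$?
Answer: $2380 + 140 i \sqrt{1118} \approx 2380.0 + 4681.1 i$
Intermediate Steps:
$c = 140$ ($c = \left(-4\right) 7 \left(-5\right) = \left(-28\right) \left(-5\right) = 140$)
$c \left(w + \sqrt{-605 - 513}\right) = 140 \left(17 + \sqrt{-605 - 513}\right) = 140 \left(17 + \sqrt{-1118}\right) = 140 \left(17 + i \sqrt{1118}\right) = 2380 + 140 i \sqrt{1118}$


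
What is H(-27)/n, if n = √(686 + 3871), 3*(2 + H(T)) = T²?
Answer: 241*√93/651 ≈ 3.5701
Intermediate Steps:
H(T) = -2 + T²/3
n = 7*√93 (n = √4557 = 7*√93 ≈ 67.506)
H(-27)/n = (-2 + (⅓)*(-27)²)/((7*√93)) = (-2 + (⅓)*729)*(√93/651) = (-2 + 243)*(√93/651) = 241*(√93/651) = 241*√93/651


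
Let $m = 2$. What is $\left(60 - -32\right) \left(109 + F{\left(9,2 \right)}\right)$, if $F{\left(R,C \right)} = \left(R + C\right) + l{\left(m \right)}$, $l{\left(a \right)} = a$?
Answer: $11224$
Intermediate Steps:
$F{\left(R,C \right)} = 2 + C + R$ ($F{\left(R,C \right)} = \left(R + C\right) + 2 = \left(C + R\right) + 2 = 2 + C + R$)
$\left(60 - -32\right) \left(109 + F{\left(9,2 \right)}\right) = \left(60 - -32\right) \left(109 + \left(2 + 2 + 9\right)\right) = \left(60 + 32\right) \left(109 + 13\right) = 92 \cdot 122 = 11224$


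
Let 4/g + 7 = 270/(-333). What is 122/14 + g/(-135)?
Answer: 2380951/273105 ≈ 8.7181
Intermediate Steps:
g = -148/289 (g = 4/(-7 + 270/(-333)) = 4/(-7 + 270*(-1/333)) = 4/(-7 - 30/37) = 4/(-289/37) = 4*(-37/289) = -148/289 ≈ -0.51211)
122/14 + g/(-135) = 122/14 - 148/289/(-135) = 122*(1/14) - 148/289*(-1/135) = 61/7 + 148/39015 = 2380951/273105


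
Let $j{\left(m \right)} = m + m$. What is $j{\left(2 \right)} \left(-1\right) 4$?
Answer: $-16$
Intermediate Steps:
$j{\left(m \right)} = 2 m$
$j{\left(2 \right)} \left(-1\right) 4 = 2 \cdot 2 \left(-1\right) 4 = 4 \left(-1\right) 4 = \left(-4\right) 4 = -16$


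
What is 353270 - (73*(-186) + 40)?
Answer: 366808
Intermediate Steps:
353270 - (73*(-186) + 40) = 353270 - (-13578 + 40) = 353270 - 1*(-13538) = 353270 + 13538 = 366808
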